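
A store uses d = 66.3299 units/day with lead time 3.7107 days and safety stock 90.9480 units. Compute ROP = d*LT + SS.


d*LT = 66.3299 * 3.7107 = 246.1304
ROP = 246.1304 + 90.9480 = 337.0784

337.0784 units


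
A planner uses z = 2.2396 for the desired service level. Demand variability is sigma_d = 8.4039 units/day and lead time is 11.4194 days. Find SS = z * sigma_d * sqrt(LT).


sqrt(LT) = sqrt(11.4194) = 3.3793
SS = 2.2396 * 8.4039 * 3.3793 = 63.6023

63.6023 units


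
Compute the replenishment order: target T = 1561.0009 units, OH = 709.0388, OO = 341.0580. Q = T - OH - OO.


Inventory position = OH + OO = 709.0388 + 341.0580 = 1050.0968
Q = 1561.0009 - 1050.0968 = 510.9041

510.9041 units


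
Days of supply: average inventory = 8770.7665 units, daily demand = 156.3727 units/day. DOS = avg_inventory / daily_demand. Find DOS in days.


DOS = 8770.7665 / 156.3727 = 56.0889

56.0889 days


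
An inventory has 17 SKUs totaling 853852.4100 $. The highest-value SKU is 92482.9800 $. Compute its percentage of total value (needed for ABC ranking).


Top item = 92482.9800
Total = 853852.4100
Percentage = 92482.9800 / 853852.4100 * 100 = 10.8313

10.8313%


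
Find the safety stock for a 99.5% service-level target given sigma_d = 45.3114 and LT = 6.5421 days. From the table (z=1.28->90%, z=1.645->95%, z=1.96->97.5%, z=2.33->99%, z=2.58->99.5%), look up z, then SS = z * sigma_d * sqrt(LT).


From the table, SL = 99.5% corresponds to z = 2.58
sqrt(LT) = sqrt(6.5421) = 2.5578
SS = 2.58 * 45.3114 * 2.5578 = 299.0100

299.0100 units


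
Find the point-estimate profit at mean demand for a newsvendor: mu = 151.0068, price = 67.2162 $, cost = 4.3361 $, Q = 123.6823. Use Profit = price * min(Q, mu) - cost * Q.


Sales at mu = min(123.6823, 151.0068) = 123.6823
Revenue = 67.2162 * 123.6823 = 8313.4542
Total cost = 4.3361 * 123.6823 = 536.2988
Profit = 8313.4542 - 536.2988 = 7777.1554

7777.1554 $


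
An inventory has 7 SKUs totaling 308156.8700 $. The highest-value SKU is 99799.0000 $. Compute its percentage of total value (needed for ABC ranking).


Top item = 99799.0000
Total = 308156.8700
Percentage = 99799.0000 / 308156.8700 * 100 = 32.3858

32.3858%


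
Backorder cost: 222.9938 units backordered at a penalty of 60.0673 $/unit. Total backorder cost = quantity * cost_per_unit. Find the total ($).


Total = 222.9938 * 60.0673 = 13394.6355

13394.6355 $


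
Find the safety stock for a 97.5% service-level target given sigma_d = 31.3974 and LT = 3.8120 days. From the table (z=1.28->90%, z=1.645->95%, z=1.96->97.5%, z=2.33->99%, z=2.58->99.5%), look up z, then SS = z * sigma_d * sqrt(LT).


From the table, SL = 97.5% corresponds to z = 1.96
sqrt(LT) = sqrt(3.8120) = 1.9524
SS = 1.96 * 31.3974 * 1.9524 = 120.1507

120.1507 units


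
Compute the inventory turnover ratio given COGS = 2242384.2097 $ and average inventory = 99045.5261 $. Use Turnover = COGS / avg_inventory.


Turnover = 2242384.2097 / 99045.5261 = 22.6399

22.6399


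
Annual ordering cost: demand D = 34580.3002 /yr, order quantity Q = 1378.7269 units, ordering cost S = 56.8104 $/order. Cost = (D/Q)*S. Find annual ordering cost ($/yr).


Number of orders = D/Q = 25.0813
Cost = 25.0813 * 56.8104 = 1424.8802

1424.8802 $/yr


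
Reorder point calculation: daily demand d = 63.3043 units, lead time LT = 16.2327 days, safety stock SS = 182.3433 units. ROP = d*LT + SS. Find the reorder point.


d*LT = 63.3043 * 16.2327 = 1027.5997
ROP = 1027.5997 + 182.3433 = 1209.9430

1209.9430 units


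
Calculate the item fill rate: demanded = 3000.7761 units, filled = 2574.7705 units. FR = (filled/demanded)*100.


FR = 2574.7705 / 3000.7761 * 100 = 85.8035

85.8035%


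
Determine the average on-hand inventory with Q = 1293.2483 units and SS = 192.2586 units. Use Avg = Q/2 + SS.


Q/2 = 646.6241
Avg = 646.6241 + 192.2586 = 838.8827

838.8827 units


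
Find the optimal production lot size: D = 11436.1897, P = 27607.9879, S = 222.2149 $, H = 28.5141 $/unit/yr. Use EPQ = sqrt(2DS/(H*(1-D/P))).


1 - D/P = 1 - 0.4142 = 0.5858
H*(1-D/P) = 16.7026
2DS = 5082583.5011
EPQ = sqrt(304299.5405) = 551.6335

551.6335 units


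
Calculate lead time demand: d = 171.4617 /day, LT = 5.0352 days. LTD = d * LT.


LTD = 171.4617 * 5.0352 = 863.3440

863.3440 units


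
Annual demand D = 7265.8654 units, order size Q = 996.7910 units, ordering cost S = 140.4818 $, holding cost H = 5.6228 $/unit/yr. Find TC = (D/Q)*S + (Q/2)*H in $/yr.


Ordering cost = D*S/Q = 1024.0079
Holding cost = Q*H/2 = 2802.3782
TC = 1024.0079 + 2802.3782 = 3826.3861

3826.3861 $/yr


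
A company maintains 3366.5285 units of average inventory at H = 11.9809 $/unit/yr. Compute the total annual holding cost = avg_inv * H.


Cost = 3366.5285 * 11.9809 = 40334.0413

40334.0413 $/yr


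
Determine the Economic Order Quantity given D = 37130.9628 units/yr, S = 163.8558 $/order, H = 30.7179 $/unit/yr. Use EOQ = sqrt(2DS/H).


2*D*S = 2 * 37130.9628 * 163.8558 = 12168247.2287
2*D*S/H = 396128.8769
EOQ = sqrt(396128.8769) = 629.3877

629.3877 units


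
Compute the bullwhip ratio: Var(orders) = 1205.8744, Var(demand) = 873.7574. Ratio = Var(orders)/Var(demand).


BW = 1205.8744 / 873.7574 = 1.3801

1.3801


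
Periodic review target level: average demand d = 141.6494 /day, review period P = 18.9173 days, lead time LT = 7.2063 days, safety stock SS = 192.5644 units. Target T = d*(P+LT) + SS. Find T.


P + LT = 26.1236
d*(P+LT) = 141.6494 * 26.1236 = 3700.3923
T = 3700.3923 + 192.5644 = 3892.9567

3892.9567 units


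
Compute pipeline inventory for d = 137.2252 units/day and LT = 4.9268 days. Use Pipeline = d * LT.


Pipeline = 137.2252 * 4.9268 = 676.0811

676.0811 units


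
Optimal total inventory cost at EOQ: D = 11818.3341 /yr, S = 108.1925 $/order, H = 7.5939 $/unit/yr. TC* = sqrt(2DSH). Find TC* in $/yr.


2*D*S*H = 19419958.1118
TC* = sqrt(19419958.1118) = 4406.8082

4406.8082 $/yr


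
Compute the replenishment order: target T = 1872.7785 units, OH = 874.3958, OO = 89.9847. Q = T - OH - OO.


Inventory position = OH + OO = 874.3958 + 89.9847 = 964.3805
Q = 1872.7785 - 964.3805 = 908.3980

908.3980 units


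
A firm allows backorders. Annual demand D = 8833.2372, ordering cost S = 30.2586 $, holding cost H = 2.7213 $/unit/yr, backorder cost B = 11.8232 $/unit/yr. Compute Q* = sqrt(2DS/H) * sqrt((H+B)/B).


sqrt(2DS/H) = 443.2116
sqrt((H+B)/B) = 1.1091
Q* = 443.2116 * 1.1091 = 491.5787

491.5787 units


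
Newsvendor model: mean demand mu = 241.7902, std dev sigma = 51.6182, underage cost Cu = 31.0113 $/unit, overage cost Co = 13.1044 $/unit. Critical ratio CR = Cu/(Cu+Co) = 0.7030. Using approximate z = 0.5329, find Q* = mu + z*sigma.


CR = Cu/(Cu+Co) = 31.0113/(31.0113+13.1044) = 0.7030
z = 0.5329
Q* = 241.7902 + 0.5329 * 51.6182 = 269.2975

269.2975 units


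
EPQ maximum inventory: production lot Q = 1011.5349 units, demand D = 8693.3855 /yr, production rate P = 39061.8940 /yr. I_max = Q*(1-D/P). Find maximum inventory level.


D/P = 0.2226
1 - D/P = 0.7774
I_max = 1011.5349 * 0.7774 = 786.4136

786.4136 units


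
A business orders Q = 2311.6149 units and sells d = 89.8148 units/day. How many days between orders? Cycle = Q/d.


Cycle = 2311.6149 / 89.8148 = 25.7376

25.7376 days


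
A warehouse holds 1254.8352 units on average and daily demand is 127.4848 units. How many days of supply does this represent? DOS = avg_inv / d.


DOS = 1254.8352 / 127.4848 = 9.8430

9.8430 days


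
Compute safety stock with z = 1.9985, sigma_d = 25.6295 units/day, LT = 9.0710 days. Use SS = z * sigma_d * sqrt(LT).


sqrt(LT) = sqrt(9.0710) = 3.0118
SS = 1.9985 * 25.6295 * 3.0118 = 154.2666

154.2666 units


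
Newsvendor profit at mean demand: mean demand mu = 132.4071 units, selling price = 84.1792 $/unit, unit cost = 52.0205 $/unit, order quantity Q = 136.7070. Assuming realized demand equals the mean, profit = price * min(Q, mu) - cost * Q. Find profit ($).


Sales at mu = min(136.7070, 132.4071) = 132.4071
Revenue = 84.1792 * 132.4071 = 11145.9238
Total cost = 52.0205 * 136.7070 = 7111.5665
Profit = 11145.9238 - 7111.5665 = 4034.3573

4034.3573 $


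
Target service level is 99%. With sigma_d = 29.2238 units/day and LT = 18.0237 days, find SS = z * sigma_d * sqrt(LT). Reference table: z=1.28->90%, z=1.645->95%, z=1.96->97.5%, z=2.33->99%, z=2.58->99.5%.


From the table, SL = 99% corresponds to z = 2.33
sqrt(LT) = sqrt(18.0237) = 4.2454
SS = 2.33 * 29.2238 * 4.2454 = 289.0777

289.0777 units


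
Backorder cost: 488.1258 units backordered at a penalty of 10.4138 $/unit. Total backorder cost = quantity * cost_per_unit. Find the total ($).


Total = 488.1258 * 10.4138 = 5083.2445

5083.2445 $


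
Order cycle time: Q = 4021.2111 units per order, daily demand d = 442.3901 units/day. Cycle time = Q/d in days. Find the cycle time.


Cycle = 4021.2111 / 442.3901 = 9.0897

9.0897 days


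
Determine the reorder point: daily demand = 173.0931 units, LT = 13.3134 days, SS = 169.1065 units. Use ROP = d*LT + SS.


d*LT = 173.0931 * 13.3134 = 2304.4577
ROP = 2304.4577 + 169.1065 = 2473.5642

2473.5642 units


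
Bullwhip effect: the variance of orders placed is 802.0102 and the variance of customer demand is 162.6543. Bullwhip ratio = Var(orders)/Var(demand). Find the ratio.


BW = 802.0102 / 162.6543 = 4.9308

4.9308


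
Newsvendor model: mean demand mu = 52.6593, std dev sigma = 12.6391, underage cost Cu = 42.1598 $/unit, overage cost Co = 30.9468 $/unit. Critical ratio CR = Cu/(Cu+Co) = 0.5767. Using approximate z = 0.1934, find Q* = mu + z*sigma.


CR = Cu/(Cu+Co) = 42.1598/(42.1598+30.9468) = 0.5767
z = 0.1934
Q* = 52.6593 + 0.1934 * 12.6391 = 55.1037

55.1037 units


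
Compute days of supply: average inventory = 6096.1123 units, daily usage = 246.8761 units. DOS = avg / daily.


DOS = 6096.1123 / 246.8761 = 24.6930

24.6930 days


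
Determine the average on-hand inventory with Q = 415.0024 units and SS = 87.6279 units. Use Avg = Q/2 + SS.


Q/2 = 207.5012
Avg = 207.5012 + 87.6279 = 295.1291

295.1291 units


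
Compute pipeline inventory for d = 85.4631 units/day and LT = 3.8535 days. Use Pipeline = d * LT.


Pipeline = 85.4631 * 3.8535 = 329.3321

329.3321 units


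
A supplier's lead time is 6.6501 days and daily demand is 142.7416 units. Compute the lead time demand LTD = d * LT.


LTD = 142.7416 * 6.6501 = 949.2459

949.2459 units


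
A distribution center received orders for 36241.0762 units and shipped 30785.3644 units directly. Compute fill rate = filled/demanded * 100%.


FR = 30785.3644 / 36241.0762 * 100 = 84.9461

84.9461%


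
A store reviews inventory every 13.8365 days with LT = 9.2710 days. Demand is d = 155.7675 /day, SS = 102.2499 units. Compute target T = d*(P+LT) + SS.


P + LT = 23.1075
d*(P+LT) = 155.7675 * 23.1075 = 3599.3975
T = 3599.3975 + 102.2499 = 3701.6474

3701.6474 units


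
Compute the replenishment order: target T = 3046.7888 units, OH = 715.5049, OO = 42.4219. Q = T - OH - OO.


Inventory position = OH + OO = 715.5049 + 42.4219 = 757.9268
Q = 3046.7888 - 757.9268 = 2288.8620

2288.8620 units


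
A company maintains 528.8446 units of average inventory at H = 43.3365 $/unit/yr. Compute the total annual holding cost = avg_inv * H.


Cost = 528.8446 * 43.3365 = 22918.2740

22918.2740 $/yr


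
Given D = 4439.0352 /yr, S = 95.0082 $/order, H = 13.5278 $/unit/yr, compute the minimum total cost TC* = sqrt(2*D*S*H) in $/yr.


2*D*S*H = 11410557.0982
TC* = sqrt(11410557.0982) = 3377.9516

3377.9516 $/yr


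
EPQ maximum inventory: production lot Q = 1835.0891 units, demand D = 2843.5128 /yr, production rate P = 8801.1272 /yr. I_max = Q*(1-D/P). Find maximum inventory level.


D/P = 0.3231
1 - D/P = 0.6769
I_max = 1835.0891 * 0.6769 = 1242.1992

1242.1992 units


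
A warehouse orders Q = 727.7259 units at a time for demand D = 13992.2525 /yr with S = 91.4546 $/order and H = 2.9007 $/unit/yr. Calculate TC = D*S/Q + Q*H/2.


Ordering cost = D*S/Q = 1758.4311
Holding cost = Q*H/2 = 1055.4573
TC = 1758.4311 + 1055.4573 = 2813.8884

2813.8884 $/yr


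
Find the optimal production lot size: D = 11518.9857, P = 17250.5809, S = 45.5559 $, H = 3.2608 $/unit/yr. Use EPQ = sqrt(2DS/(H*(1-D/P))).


1 - D/P = 1 - 0.6677 = 0.3323
H*(1-D/P) = 1.0834
2DS = 1049515.5213
EPQ = sqrt(968708.0691) = 984.2297

984.2297 units


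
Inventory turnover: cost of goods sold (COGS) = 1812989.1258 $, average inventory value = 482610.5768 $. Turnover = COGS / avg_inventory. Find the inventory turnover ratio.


Turnover = 1812989.1258 / 482610.5768 = 3.7566

3.7566


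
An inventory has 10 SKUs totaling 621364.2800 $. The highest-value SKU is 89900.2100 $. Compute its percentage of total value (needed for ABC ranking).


Top item = 89900.2100
Total = 621364.2800
Percentage = 89900.2100 / 621364.2800 * 100 = 14.4682

14.4682%


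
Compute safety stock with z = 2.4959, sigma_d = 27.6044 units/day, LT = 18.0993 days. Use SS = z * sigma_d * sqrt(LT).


sqrt(LT) = sqrt(18.0993) = 4.2543
SS = 2.4959 * 27.6044 * 4.2543 = 293.1139

293.1139 units


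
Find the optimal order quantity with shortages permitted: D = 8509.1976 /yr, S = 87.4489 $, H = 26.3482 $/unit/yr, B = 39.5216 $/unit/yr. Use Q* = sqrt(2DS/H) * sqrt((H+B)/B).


sqrt(2DS/H) = 237.6627
sqrt((H+B)/B) = 1.2910
Q* = 237.6627 * 1.2910 = 306.8223

306.8223 units


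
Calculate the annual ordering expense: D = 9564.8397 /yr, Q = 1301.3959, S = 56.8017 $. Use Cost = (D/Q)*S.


Number of orders = D/Q = 7.3497
Cost = 7.3497 * 56.8017 = 417.4742

417.4742 $/yr


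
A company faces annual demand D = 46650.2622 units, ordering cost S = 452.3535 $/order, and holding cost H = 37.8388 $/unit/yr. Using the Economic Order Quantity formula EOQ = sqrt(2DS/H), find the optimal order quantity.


2*D*S = 2 * 46650.2622 * 452.3535 = 42204818.7642
2*D*S/H = 1115384.7047
EOQ = sqrt(1115384.7047) = 1056.1178

1056.1178 units


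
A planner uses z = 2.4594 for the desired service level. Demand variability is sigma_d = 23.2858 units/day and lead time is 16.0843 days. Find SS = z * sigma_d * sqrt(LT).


sqrt(LT) = sqrt(16.0843) = 4.0105
SS = 2.4594 * 23.2858 * 4.0105 = 229.6791

229.6791 units


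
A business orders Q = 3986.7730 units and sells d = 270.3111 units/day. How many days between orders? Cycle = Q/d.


Cycle = 3986.7730 / 270.3111 = 14.7488

14.7488 days


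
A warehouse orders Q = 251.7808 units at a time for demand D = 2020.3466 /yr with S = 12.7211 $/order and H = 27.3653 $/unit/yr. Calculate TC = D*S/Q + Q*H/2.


Ordering cost = D*S/Q = 102.0770
Holding cost = Q*H/2 = 3445.0286
TC = 102.0770 + 3445.0286 = 3547.1056

3547.1056 $/yr


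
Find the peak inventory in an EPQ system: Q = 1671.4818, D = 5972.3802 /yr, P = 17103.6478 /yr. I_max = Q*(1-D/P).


D/P = 0.3492
1 - D/P = 0.6508
I_max = 1671.4818 * 0.6508 = 1087.8212

1087.8212 units


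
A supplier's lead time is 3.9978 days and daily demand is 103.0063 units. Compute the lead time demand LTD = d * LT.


LTD = 103.0063 * 3.9978 = 411.7986

411.7986 units


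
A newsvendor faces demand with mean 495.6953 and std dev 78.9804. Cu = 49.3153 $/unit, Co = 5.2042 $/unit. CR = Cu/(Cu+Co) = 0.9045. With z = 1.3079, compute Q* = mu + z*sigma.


CR = Cu/(Cu+Co) = 49.3153/(49.3153+5.2042) = 0.9045
z = 1.3079
Q* = 495.6953 + 1.3079 * 78.9804 = 598.9938

598.9938 units


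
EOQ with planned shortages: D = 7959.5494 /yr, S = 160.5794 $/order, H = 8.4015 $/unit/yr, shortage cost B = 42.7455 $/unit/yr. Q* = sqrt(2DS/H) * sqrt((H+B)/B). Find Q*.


sqrt(2DS/H) = 551.6019
sqrt((H+B)/B) = 1.0939
Q* = 551.6019 * 1.0939 = 603.3796

603.3796 units


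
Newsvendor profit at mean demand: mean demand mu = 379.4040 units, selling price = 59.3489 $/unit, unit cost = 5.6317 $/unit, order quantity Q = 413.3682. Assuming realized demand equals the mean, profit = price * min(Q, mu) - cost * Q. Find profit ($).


Sales at mu = min(413.3682, 379.4040) = 379.4040
Revenue = 59.3489 * 379.4040 = 22517.2101
Total cost = 5.6317 * 413.3682 = 2327.9657
Profit = 22517.2101 - 2327.9657 = 20189.2444

20189.2444 $


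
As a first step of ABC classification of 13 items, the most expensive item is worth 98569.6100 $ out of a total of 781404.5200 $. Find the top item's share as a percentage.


Top item = 98569.6100
Total = 781404.5200
Percentage = 98569.6100 / 781404.5200 * 100 = 12.6144

12.6144%


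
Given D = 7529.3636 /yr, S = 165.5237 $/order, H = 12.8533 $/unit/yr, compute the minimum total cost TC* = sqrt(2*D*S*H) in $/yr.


2*D*S*H = 32037830.2297
TC* = sqrt(32037830.2297) = 5660.1970

5660.1970 $/yr


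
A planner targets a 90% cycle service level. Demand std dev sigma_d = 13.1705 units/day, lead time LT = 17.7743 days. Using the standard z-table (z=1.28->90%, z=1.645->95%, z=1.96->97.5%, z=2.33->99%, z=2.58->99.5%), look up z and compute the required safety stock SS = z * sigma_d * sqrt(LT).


From the table, SL = 90% corresponds to z = 1.28
sqrt(LT) = sqrt(17.7743) = 4.2160
SS = 1.28 * 13.1705 * 4.2160 = 71.0736

71.0736 units


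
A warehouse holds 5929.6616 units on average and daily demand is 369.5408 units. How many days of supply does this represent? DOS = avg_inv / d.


DOS = 5929.6616 / 369.5408 = 16.0460

16.0460 days


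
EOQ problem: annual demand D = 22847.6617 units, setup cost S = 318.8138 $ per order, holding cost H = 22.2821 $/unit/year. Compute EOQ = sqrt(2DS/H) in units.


2*D*S = 2 * 22847.6617 * 318.8138 = 14568299.6954
2*D*S/H = 653811.7904
EOQ = sqrt(653811.7904) = 808.5863

808.5863 units


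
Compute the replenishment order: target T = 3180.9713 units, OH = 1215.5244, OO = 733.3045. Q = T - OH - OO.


Inventory position = OH + OO = 1215.5244 + 733.3045 = 1948.8289
Q = 3180.9713 - 1948.8289 = 1232.1424

1232.1424 units


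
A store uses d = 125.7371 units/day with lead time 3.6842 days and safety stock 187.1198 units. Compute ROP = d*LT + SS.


d*LT = 125.7371 * 3.6842 = 463.2406
ROP = 463.2406 + 187.1198 = 650.3604

650.3604 units


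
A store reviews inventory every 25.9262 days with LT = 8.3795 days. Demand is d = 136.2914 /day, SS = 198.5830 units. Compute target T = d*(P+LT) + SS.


P + LT = 34.3057
d*(P+LT) = 136.2914 * 34.3057 = 4675.5719
T = 4675.5719 + 198.5830 = 4874.1549

4874.1549 units


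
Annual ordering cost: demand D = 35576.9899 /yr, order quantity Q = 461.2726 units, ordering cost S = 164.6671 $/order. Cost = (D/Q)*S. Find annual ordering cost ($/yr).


Number of orders = D/Q = 77.1279
Cost = 77.1279 * 164.6671 = 12700.4287

12700.4287 $/yr


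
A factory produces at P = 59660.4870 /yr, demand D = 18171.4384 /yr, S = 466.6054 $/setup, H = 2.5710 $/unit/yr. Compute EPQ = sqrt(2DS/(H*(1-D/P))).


1 - D/P = 1 - 0.3046 = 0.6954
H*(1-D/P) = 1.7879
2DS = 16957782.5664
EPQ = sqrt(9484628.0432) = 3079.7123

3079.7123 units


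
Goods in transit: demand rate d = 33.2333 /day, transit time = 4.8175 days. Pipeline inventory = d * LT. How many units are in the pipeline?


Pipeline = 33.2333 * 4.8175 = 160.1014

160.1014 units


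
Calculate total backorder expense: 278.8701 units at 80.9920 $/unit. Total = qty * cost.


Total = 278.8701 * 80.9920 = 22586.2471

22586.2471 $


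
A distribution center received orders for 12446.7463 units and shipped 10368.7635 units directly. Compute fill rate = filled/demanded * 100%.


FR = 10368.7635 / 12446.7463 * 100 = 83.3050

83.3050%


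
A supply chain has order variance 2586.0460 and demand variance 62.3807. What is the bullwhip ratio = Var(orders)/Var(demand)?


BW = 2586.0460 / 62.3807 = 41.4559

41.4559


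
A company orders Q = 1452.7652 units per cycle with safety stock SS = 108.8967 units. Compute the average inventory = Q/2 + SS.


Q/2 = 726.3826
Avg = 726.3826 + 108.8967 = 835.2793

835.2793 units


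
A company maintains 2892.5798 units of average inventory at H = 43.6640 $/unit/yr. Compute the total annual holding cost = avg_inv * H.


Cost = 2892.5798 * 43.6640 = 126301.6044

126301.6044 $/yr


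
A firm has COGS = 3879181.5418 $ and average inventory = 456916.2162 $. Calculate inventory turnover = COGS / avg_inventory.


Turnover = 3879181.5418 / 456916.2162 = 8.4899

8.4899


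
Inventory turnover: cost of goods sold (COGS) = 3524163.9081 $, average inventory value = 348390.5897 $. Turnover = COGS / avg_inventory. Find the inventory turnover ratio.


Turnover = 3524163.9081 / 348390.5897 = 10.1156

10.1156


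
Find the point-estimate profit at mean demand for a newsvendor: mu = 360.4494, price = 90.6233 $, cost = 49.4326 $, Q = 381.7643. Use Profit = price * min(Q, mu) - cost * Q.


Sales at mu = min(381.7643, 360.4494) = 360.4494
Revenue = 90.6233 * 360.4494 = 32665.1141
Total cost = 49.4326 * 381.7643 = 18871.6019
Profit = 32665.1141 - 18871.6019 = 13793.5122

13793.5122 $


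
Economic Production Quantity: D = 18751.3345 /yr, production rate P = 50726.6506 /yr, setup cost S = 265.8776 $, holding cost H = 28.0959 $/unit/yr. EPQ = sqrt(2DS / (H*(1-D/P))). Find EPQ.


1 - D/P = 1 - 0.3697 = 0.6303
H*(1-D/P) = 17.7101
2DS = 9971119.6273
EPQ = sqrt(563018.0512) = 750.3453

750.3453 units


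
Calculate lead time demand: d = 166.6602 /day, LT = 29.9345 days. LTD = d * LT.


LTD = 166.6602 * 29.9345 = 4988.8898

4988.8898 units


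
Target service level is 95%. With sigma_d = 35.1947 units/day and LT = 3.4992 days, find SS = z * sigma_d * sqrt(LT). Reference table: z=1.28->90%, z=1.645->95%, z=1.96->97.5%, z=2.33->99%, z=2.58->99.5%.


From the table, SL = 95% corresponds to z = 1.645
sqrt(LT) = sqrt(3.4992) = 1.8706
SS = 1.645 * 35.1947 * 1.8706 = 108.2998

108.2998 units


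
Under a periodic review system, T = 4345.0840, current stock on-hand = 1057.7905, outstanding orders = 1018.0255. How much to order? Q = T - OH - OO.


Inventory position = OH + OO = 1057.7905 + 1018.0255 = 2075.8160
Q = 4345.0840 - 2075.8160 = 2269.2680

2269.2680 units


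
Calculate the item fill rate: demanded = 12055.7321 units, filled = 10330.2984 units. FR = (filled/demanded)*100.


FR = 10330.2984 / 12055.7321 * 100 = 85.6879

85.6879%


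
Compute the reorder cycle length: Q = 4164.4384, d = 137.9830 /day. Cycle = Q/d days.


Cycle = 4164.4384 / 137.9830 = 30.1808

30.1808 days


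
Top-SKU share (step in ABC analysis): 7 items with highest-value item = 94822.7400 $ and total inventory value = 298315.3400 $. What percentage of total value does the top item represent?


Top item = 94822.7400
Total = 298315.3400
Percentage = 94822.7400 / 298315.3400 * 100 = 31.7861

31.7861%


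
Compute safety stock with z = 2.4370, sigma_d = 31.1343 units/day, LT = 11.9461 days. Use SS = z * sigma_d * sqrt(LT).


sqrt(LT) = sqrt(11.9461) = 3.4563
SS = 2.4370 * 31.1343 * 3.4563 = 262.2453

262.2453 units


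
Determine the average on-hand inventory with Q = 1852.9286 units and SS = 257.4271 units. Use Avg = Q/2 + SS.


Q/2 = 926.4643
Avg = 926.4643 + 257.4271 = 1183.8914

1183.8914 units


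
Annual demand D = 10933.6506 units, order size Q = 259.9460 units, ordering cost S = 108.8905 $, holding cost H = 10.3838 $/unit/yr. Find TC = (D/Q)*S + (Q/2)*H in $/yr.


Ordering cost = D*S/Q = 4580.0692
Holding cost = Q*H/2 = 1349.6136
TC = 4580.0692 + 1349.6136 = 5929.6829

5929.6829 $/yr


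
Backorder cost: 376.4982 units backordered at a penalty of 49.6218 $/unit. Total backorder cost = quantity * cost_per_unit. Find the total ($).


Total = 376.4982 * 49.6218 = 18682.5184

18682.5184 $


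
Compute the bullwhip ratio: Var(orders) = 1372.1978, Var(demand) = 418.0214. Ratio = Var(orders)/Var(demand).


BW = 1372.1978 / 418.0214 = 3.2826

3.2826


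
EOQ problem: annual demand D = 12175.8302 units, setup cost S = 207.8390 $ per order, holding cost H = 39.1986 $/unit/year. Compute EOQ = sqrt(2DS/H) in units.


2*D*S = 2 * 12175.8302 * 207.8390 = 5061224.7459
2*D*S/H = 129117.4875
EOQ = sqrt(129117.4875) = 359.3292

359.3292 units


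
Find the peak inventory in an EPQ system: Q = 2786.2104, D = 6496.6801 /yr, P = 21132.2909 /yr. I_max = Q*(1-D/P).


D/P = 0.3074
1 - D/P = 0.6926
I_max = 2786.2104 * 0.6926 = 1929.6484

1929.6484 units


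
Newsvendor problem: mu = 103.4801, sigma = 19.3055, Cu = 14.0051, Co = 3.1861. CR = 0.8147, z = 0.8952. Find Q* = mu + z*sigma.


CR = Cu/(Cu+Co) = 14.0051/(14.0051+3.1861) = 0.8147
z = 0.8952
Q* = 103.4801 + 0.8952 * 19.3055 = 120.7624

120.7624 units


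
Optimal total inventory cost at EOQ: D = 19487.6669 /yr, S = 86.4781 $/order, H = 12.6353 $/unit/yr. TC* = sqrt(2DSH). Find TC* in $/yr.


2*D*S*H = 42587440.5573
TC* = sqrt(42587440.5573) = 6525.9053

6525.9053 $/yr


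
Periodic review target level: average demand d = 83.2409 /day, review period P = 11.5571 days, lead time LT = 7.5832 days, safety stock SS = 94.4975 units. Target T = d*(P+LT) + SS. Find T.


P + LT = 19.1403
d*(P+LT) = 83.2409 * 19.1403 = 1593.2558
T = 1593.2558 + 94.4975 = 1687.7533

1687.7533 units


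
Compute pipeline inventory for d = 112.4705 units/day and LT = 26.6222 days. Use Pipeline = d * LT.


Pipeline = 112.4705 * 26.6222 = 2994.2121

2994.2121 units


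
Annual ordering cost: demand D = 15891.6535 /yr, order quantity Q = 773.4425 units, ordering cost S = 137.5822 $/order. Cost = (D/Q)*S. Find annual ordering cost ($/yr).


Number of orders = D/Q = 20.5467
Cost = 20.5467 * 137.5822 = 2826.8535

2826.8535 $/yr


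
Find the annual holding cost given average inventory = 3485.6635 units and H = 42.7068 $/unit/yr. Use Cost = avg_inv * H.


Cost = 3485.6635 * 42.7068 = 148861.5340

148861.5340 $/yr


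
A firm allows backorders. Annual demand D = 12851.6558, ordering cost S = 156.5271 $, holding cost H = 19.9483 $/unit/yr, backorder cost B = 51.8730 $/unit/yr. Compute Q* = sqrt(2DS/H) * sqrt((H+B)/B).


sqrt(2DS/H) = 449.0931
sqrt((H+B)/B) = 1.1767
Q* = 449.0931 * 1.1767 = 528.4359

528.4359 units


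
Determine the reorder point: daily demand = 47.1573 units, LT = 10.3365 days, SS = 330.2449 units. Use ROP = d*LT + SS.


d*LT = 47.1573 * 10.3365 = 487.4414
ROP = 487.4414 + 330.2449 = 817.6863

817.6863 units


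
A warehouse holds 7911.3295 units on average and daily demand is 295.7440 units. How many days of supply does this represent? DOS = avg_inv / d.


DOS = 7911.3295 / 295.7440 = 26.7506

26.7506 days


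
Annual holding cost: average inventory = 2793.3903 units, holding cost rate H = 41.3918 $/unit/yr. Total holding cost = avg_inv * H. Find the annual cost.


Cost = 2793.3903 * 41.3918 = 115623.4526

115623.4526 $/yr


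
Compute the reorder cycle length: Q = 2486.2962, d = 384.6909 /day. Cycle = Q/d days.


Cycle = 2486.2962 / 384.6909 = 6.4631

6.4631 days


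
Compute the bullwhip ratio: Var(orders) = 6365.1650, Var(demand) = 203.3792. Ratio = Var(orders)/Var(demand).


BW = 6365.1650 / 203.3792 = 31.2970

31.2970


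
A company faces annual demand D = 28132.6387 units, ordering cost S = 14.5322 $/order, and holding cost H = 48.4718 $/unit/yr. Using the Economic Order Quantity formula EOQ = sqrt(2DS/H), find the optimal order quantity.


2*D*S = 2 * 28132.6387 * 14.5322 = 817658.2642
2*D*S/H = 16868.7415
EOQ = sqrt(16868.7415) = 129.8797

129.8797 units


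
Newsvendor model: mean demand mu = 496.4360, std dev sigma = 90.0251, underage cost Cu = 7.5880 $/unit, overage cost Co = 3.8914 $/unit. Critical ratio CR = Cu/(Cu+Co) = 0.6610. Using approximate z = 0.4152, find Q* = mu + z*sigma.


CR = Cu/(Cu+Co) = 7.5880/(7.5880+3.8914) = 0.6610
z = 0.4152
Q* = 496.4360 + 0.4152 * 90.0251 = 533.8144

533.8144 units


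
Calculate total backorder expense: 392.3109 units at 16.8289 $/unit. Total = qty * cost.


Total = 392.3109 * 16.8289 = 6602.1609

6602.1609 $


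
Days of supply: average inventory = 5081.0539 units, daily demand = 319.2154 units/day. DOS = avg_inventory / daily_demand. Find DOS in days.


DOS = 5081.0539 / 319.2154 = 15.9173

15.9173 days


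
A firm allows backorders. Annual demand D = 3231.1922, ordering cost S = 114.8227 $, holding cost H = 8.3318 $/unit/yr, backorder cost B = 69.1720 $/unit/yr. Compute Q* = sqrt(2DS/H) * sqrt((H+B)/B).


sqrt(2DS/H) = 298.4289
sqrt((H+B)/B) = 1.0585
Q* = 298.4289 * 1.0585 = 315.8910

315.8910 units


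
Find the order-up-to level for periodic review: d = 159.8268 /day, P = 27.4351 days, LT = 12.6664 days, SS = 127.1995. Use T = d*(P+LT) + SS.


P + LT = 40.1015
d*(P+LT) = 159.8268 * 40.1015 = 6409.2944
T = 6409.2944 + 127.1995 = 6536.4939

6536.4939 units


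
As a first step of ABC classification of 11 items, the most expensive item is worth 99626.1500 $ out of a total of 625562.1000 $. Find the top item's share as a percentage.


Top item = 99626.1500
Total = 625562.1000
Percentage = 99626.1500 / 625562.1000 * 100 = 15.9259

15.9259%


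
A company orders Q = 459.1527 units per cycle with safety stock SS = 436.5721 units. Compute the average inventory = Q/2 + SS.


Q/2 = 229.5763
Avg = 229.5763 + 436.5721 = 666.1484

666.1484 units


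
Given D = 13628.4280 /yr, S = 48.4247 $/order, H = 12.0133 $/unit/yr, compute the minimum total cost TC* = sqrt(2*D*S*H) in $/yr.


2*D*S*H = 15856415.6344
TC* = sqrt(15856415.6344) = 3982.0115

3982.0115 $/yr


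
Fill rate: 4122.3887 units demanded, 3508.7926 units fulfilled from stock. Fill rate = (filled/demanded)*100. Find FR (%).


FR = 3508.7926 / 4122.3887 * 100 = 85.1155

85.1155%


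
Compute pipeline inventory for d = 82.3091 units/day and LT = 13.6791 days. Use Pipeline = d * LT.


Pipeline = 82.3091 * 13.6791 = 1125.9144

1125.9144 units


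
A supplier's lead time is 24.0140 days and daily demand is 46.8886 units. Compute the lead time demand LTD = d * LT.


LTD = 46.8886 * 24.0140 = 1125.9828

1125.9828 units


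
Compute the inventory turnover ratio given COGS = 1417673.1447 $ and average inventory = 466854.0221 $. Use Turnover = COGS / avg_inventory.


Turnover = 1417673.1447 / 466854.0221 = 3.0367

3.0367


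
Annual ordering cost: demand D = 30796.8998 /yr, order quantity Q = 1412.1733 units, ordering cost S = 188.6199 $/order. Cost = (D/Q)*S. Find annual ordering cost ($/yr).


Number of orders = D/Q = 21.8082
Cost = 21.8082 * 188.6199 = 4113.4528

4113.4528 $/yr


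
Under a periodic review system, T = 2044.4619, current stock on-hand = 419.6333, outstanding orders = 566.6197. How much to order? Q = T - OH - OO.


Inventory position = OH + OO = 419.6333 + 566.6197 = 986.2530
Q = 2044.4619 - 986.2530 = 1058.2089

1058.2089 units


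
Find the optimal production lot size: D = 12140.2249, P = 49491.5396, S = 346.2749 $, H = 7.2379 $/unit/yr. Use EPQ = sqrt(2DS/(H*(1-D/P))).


1 - D/P = 1 - 0.2453 = 0.7547
H*(1-D/P) = 5.4625
2DS = 8407710.3265
EPQ = sqrt(1539182.9122) = 1240.6381

1240.6381 units


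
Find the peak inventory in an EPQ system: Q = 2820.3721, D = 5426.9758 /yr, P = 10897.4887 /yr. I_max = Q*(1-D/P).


D/P = 0.4980
1 - D/P = 0.5020
I_max = 2820.3721 * 0.5020 = 1415.8200

1415.8200 units


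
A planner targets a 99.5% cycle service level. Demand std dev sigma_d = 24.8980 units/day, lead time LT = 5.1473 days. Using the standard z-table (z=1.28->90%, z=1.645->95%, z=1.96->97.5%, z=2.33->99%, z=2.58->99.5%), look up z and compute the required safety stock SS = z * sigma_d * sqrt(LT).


From the table, SL = 99.5% corresponds to z = 2.58
sqrt(LT) = sqrt(5.1473) = 2.2688
SS = 2.58 * 24.8980 * 2.2688 = 145.7384

145.7384 units


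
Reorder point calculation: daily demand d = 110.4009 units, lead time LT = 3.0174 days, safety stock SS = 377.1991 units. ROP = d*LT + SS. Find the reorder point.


d*LT = 110.4009 * 3.0174 = 333.1237
ROP = 333.1237 + 377.1991 = 710.3228

710.3228 units


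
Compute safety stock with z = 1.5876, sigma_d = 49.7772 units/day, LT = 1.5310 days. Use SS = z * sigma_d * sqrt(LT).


sqrt(LT) = sqrt(1.5310) = 1.2373
SS = 1.5876 * 49.7772 * 1.2373 = 97.7821

97.7821 units


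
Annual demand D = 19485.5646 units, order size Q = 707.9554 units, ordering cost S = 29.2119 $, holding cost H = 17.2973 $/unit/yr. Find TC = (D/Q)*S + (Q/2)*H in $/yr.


Ordering cost = D*S/Q = 804.0201
Holding cost = Q*H/2 = 6122.8585
TC = 804.0201 + 6122.8585 = 6926.8786

6926.8786 $/yr


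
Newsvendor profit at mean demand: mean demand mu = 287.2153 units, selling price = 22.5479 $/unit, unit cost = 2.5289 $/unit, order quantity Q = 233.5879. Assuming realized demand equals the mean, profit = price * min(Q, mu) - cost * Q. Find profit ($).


Sales at mu = min(233.5879, 287.2153) = 233.5879
Revenue = 22.5479 * 233.5879 = 5266.9166
Total cost = 2.5289 * 233.5879 = 590.7204
Profit = 5266.9166 - 590.7204 = 4676.1962

4676.1962 $


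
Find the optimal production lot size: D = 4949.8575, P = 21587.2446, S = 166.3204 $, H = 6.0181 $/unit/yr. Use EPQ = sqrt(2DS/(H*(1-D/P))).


1 - D/P = 1 - 0.2293 = 0.7707
H*(1-D/P) = 4.6382
2DS = 1646524.5587
EPQ = sqrt(354993.9110) = 595.8137

595.8137 units


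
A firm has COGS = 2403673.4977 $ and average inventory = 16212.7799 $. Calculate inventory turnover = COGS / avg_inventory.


Turnover = 2403673.4977 / 16212.7799 = 148.2579

148.2579


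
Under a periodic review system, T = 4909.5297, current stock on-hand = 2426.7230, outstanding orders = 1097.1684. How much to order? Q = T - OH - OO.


Inventory position = OH + OO = 2426.7230 + 1097.1684 = 3523.8914
Q = 4909.5297 - 3523.8914 = 1385.6383

1385.6383 units


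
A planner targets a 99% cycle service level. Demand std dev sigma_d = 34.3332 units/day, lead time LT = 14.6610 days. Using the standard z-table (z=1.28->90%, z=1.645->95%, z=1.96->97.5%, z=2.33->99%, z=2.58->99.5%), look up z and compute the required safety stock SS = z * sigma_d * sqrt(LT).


From the table, SL = 99% corresponds to z = 2.33
sqrt(LT) = sqrt(14.6610) = 3.8290
SS = 2.33 * 34.3332 * 3.8290 = 306.3035

306.3035 units


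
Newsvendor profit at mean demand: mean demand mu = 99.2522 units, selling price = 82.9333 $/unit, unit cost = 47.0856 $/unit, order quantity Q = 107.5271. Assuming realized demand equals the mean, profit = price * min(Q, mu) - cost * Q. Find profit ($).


Sales at mu = min(107.5271, 99.2522) = 99.2522
Revenue = 82.9333 * 99.2522 = 8231.3125
Total cost = 47.0856 * 107.5271 = 5062.9780
Profit = 8231.3125 - 5062.9780 = 3168.3345

3168.3345 $


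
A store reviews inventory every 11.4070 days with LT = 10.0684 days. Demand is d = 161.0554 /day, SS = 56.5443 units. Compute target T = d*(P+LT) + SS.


P + LT = 21.4754
d*(P+LT) = 161.0554 * 21.4754 = 3458.7291
T = 3458.7291 + 56.5443 = 3515.2734

3515.2734 units


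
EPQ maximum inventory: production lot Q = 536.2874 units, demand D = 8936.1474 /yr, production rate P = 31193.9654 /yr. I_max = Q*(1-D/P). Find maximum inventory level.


D/P = 0.2865
1 - D/P = 0.7135
I_max = 536.2874 * 0.7135 = 382.6569

382.6569 units


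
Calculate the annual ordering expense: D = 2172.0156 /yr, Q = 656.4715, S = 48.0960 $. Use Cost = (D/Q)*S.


Number of orders = D/Q = 3.3086
Cost = 3.3086 * 48.0960 = 159.1315

159.1315 $/yr


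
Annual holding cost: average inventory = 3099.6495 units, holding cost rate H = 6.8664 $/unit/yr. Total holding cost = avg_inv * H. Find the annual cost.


Cost = 3099.6495 * 6.8664 = 21283.4333

21283.4333 $/yr


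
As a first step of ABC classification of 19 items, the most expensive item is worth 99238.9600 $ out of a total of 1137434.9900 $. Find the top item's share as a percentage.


Top item = 99238.9600
Total = 1137434.9900
Percentage = 99238.9600 / 1137434.9900 * 100 = 8.7248

8.7248%


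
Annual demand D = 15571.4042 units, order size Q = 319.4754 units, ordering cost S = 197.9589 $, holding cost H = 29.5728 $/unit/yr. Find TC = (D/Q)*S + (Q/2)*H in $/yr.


Ordering cost = D*S/Q = 9648.6241
Holding cost = Q*H/2 = 4723.8911
TC = 9648.6241 + 4723.8911 = 14372.5152

14372.5152 $/yr


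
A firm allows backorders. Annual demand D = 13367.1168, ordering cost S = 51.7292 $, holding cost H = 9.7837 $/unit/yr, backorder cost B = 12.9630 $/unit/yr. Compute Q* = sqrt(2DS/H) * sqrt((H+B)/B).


sqrt(2DS/H) = 375.9674
sqrt((H+B)/B) = 1.3247
Q* = 375.9674 * 1.3247 = 498.0313

498.0313 units


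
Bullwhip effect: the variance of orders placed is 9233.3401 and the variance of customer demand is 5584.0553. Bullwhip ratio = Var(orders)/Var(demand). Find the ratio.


BW = 9233.3401 / 5584.0553 = 1.6535

1.6535


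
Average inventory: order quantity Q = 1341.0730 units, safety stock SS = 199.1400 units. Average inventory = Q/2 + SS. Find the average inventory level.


Q/2 = 670.5365
Avg = 670.5365 + 199.1400 = 869.6765

869.6765 units


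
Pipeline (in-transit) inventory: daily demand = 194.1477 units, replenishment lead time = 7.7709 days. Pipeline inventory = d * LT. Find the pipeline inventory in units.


Pipeline = 194.1477 * 7.7709 = 1508.7024

1508.7024 units


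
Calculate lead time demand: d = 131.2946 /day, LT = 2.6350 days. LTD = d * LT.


LTD = 131.2946 * 2.6350 = 345.9613

345.9613 units


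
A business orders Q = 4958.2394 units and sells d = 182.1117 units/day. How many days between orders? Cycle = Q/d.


Cycle = 4958.2394 / 182.1117 = 27.2264

27.2264 days


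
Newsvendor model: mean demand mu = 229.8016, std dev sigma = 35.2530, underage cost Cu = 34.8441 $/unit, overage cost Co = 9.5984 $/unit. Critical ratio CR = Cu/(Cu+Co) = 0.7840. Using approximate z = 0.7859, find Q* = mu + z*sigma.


CR = Cu/(Cu+Co) = 34.8441/(34.8441+9.5984) = 0.7840
z = 0.7859
Q* = 229.8016 + 0.7859 * 35.2530 = 257.5069

257.5069 units


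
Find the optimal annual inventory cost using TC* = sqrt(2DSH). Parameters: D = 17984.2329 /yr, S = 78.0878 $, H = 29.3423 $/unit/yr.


2*D*S*H = 82413669.9971
TC* = sqrt(82413669.9971) = 9078.1975

9078.1975 $/yr


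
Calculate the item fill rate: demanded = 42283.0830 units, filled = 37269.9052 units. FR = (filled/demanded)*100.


FR = 37269.9052 / 42283.0830 * 100 = 88.1438

88.1438%


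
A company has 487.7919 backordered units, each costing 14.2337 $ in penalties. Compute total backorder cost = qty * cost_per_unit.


Total = 487.7919 * 14.2337 = 6943.0836

6943.0836 $


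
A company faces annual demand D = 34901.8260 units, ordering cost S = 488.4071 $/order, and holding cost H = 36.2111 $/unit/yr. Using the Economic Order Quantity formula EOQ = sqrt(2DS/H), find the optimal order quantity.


2*D*S = 2 * 34901.8260 * 488.4071 = 34092599.2427
2*D*S/H = 941495.8188
EOQ = sqrt(941495.8188) = 970.3071

970.3071 units


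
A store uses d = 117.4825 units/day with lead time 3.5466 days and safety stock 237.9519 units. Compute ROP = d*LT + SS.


d*LT = 117.4825 * 3.5466 = 416.6634
ROP = 416.6634 + 237.9519 = 654.6153

654.6153 units


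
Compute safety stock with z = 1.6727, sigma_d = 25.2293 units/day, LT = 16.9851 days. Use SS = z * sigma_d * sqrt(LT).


sqrt(LT) = sqrt(16.9851) = 4.1213
SS = 1.6727 * 25.2293 * 4.1213 = 173.9231

173.9231 units


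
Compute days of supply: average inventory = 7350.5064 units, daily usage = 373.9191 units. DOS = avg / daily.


DOS = 7350.5064 / 373.9191 = 19.6580

19.6580 days


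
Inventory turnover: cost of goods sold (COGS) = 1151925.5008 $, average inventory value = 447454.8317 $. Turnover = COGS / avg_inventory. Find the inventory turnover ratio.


Turnover = 1151925.5008 / 447454.8317 = 2.5744

2.5744


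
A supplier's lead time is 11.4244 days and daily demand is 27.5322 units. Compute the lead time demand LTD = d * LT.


LTD = 27.5322 * 11.4244 = 314.5389

314.5389 units
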